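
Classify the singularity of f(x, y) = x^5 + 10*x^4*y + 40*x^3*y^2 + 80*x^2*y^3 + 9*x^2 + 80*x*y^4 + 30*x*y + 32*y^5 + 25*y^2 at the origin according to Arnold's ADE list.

A4

The Hessian of f at 0 has rank 1. Corank 1: A-series; mu = 4 gives A_4.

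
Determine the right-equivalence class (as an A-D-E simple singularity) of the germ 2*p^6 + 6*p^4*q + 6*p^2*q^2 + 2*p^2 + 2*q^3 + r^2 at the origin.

A_2

The Hessian of f at 0 has rank 2. Corank 1: A-series; mu = 2 gives A_2.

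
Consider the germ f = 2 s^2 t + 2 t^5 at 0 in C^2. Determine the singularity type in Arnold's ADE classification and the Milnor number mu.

Type D_{6}, Milnor number mu = 6.

The Hessian of f at 0 has rank 0. Corank 2; j^3 = 2*s^2*t has shape L^2 M (L != M), so D-series; mu = 6 gives D_6.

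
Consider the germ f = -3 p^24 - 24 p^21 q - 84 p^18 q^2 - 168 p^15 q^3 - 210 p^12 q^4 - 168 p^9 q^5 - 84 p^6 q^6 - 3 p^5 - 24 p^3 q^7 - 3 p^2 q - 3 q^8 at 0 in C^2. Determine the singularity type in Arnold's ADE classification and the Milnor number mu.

The Hessian of f at 0 has rank 0. Corank 2; j^3 = -3*p^2*q has shape L^2 M (L != M), so D-series; mu = 9 gives D_9.

Type D9, Milnor number mu = 9.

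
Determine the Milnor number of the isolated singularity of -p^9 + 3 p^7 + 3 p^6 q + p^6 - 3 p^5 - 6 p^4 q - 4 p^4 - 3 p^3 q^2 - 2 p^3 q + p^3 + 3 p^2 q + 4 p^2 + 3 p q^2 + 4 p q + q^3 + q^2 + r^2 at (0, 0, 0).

2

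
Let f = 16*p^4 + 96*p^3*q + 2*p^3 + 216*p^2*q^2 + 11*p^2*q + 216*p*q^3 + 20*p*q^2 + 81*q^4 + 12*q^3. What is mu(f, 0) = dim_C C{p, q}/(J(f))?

5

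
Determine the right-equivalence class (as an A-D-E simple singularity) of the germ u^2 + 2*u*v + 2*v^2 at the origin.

The Hessian of f at 0 is [[2, 2], [2, 4]] with rank 2, so corank 0. A Groebner basis of the Jacobian ideal J(f) in C{u,v} is {u, v}; counting standard monomials gives mu = 1. Corank 0: nondegenerate Morse point, so A_1.

A_{1}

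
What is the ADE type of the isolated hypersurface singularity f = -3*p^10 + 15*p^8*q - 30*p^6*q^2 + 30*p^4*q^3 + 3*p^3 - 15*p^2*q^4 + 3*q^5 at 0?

The Hessian of f at 0 has rank 0. Corank 2; j^3 = 3*p^3 is a perfect cube, so E-series; the 5-jet and mu = 8 give E_8.

E8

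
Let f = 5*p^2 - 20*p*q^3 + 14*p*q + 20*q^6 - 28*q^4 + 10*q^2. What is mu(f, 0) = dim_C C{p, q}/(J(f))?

1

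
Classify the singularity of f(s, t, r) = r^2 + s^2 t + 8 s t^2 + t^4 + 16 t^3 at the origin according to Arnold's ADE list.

D5

The Hessian of f at 0 is [[0, 0, 0], [0, 0, 0], [0, 0, 2]] with rank 1, so corank 2. A Groebner basis of the Jacobian ideal J(f) in C{s,t,r} is {s^3 - 16*s^2 + 256*t^2, s^2/4 + t^3 - 4*t^2, s*t + 4*t^2, r}; counting standard monomials gives mu = 5. Corank 2; j^3 = t*(s + 4*t)^2 has shape L^2 M (L != M), so D-series; mu = 5 gives D_5.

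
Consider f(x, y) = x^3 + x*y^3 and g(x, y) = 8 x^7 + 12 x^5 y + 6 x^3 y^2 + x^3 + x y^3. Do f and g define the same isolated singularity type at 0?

Yes.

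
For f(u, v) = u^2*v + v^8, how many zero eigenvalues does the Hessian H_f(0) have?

2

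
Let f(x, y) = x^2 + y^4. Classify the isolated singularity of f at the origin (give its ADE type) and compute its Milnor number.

The Hessian of f at 0 has rank 1. Corank 1: A-series; mu = 3 gives A_3.

Type A_{3}, Milnor number mu = 3.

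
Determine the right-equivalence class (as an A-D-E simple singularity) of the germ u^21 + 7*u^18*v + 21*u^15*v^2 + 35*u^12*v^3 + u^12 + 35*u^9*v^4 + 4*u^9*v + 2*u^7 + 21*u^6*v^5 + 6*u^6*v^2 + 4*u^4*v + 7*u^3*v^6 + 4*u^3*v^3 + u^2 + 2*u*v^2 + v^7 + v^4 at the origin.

The Hessian of f at 0 has rank 1. Corank 1: A-series; mu = 6 gives A_6.

A6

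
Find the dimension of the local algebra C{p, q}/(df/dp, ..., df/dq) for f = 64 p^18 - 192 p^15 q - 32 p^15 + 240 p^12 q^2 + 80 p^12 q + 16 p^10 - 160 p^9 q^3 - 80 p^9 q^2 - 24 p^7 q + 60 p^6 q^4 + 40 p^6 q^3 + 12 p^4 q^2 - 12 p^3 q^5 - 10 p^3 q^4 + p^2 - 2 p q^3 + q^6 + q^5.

The Hessian of f at 0 is [[2, 0], [0, 0]] with rank 1, so corank 1. A Groebner basis of the Jacobian ideal J(f) in C{p,q} is {-p + q^3, p^2, p*q}; counting standard monomials gives mu = 4. Corank 1: A-series; mu = 4 gives A_4.

4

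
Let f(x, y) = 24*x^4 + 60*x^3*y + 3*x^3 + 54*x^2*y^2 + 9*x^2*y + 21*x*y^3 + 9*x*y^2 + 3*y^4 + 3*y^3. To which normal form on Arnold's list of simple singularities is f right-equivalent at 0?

E7

The Hessian of f at 0 is [[0, 0], [0, 0]] with rank 0, so corank 2. A Groebner basis of the Jacobian ideal J(f) in C{x,y} is {3*x^2/4 + 3*x*y/2 + y^4 - y^3/4 + 3*y^2/4, x^3 + 9*x^2/4 + 9*x*y/2 + y^3/4 + 9*y^2/4, x^2*y - 7*x^2/4 - 7*x*y/2 - 5*y^3/12 - 7*y^2/4, x^2 + x*y^2 + 2*x*y + 2*y^3/3 + y^2}; counting standard monomials gives mu = 7. Corank 2; j^3 = 3*(x + y)^3 is a perfect cube, so E-series; the 4-jet and mu = 7 give E_7.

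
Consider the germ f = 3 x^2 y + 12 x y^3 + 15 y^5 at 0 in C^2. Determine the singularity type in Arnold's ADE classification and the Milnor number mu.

The Hessian of f at 0 has rank 0. Corank 2; j^3 = 3*x^2*y has shape L^2 M (L != M), so D-series; mu = 6 gives D_6.

Type D_{6}, Milnor number mu = 6.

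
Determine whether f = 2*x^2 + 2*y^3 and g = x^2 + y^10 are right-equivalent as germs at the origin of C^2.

No.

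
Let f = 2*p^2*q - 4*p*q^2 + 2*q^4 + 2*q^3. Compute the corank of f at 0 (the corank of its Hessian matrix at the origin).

Hessian at 0 has rank 0.

2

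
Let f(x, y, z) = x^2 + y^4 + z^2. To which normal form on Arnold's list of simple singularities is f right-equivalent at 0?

The Hessian of f at 0 has rank 2. Corank 1: A-series; mu = 3 gives A_3.

A_{3}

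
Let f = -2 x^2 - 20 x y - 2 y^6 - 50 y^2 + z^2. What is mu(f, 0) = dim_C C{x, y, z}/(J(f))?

The Hessian of f at 0 has rank 2. Corank 1: A-series; mu = 5 gives A_5.

5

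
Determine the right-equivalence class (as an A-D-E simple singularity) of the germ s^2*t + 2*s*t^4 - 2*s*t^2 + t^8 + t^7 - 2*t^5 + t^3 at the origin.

D9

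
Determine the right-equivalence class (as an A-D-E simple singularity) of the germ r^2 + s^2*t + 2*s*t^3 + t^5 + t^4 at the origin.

The Hessian of f at 0 has rank 1. Corank 2; j^3 = s^2*t has shape L^2 M (L != M), so D-series; mu = 5 gives D_5.

D5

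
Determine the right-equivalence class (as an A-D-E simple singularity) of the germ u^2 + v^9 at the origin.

The Hessian of f at 0 has rank 1. Corank 1: A-series; mu = 8 gives A_8.

A8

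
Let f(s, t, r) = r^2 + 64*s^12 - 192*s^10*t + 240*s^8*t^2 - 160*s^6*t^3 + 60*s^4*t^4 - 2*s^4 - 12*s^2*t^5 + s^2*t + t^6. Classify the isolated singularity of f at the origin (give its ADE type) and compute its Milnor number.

The Hessian of f at 0 is [[0, 0, 0], [0, 0, 0], [0, 0, 2]] with rank 1, so corank 2. A Groebner basis of the Jacobian ideal J(f) in C{s,t,r} is {s^2/6 + t^5, s^3, s*t, r}; counting standard monomials gives mu = 7. Corank 2; j^3 = s^2*t has shape L^2 M (L != M), so D-series; mu = 7 gives D_7.

Type D7, Milnor number mu = 7.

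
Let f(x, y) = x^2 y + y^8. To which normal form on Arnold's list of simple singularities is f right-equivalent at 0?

D_{9}

The Hessian of f at 0 has rank 0. Corank 2; j^3 = x^2*y has shape L^2 M (L != M), so D-series; mu = 9 gives D_9.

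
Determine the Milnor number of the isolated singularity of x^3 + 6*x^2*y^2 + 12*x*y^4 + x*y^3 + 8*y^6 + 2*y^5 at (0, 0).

7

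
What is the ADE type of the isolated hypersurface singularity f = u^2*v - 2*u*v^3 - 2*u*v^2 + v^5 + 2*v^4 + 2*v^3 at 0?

The Hessian of f at 0 is [[0, 0], [0, 0]] with rank 0, so corank 2. A Groebner basis of the Jacobian ideal J(f) in C{u,v} is {v^3, u^2 + 2*v^2, u*v - v^2}; counting standard monomials gives mu = 4. Corank 2; j^3 = v*(u^2 - 2*u*v + 2*v^2) splits into three distinct lines over C (the quadratic factor has nonzero discriminant), so D_4.

D4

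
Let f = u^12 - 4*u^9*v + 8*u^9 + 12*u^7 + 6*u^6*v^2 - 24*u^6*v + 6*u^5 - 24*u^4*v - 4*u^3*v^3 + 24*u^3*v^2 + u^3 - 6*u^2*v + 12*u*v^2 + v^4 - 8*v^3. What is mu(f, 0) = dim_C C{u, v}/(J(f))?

6

The Hessian of f at 0 has rank 0. Corank 2; j^3 = (u - 2*v)^3 is a perfect cube, so E-series; the 4-jet and mu = 6 give E_6.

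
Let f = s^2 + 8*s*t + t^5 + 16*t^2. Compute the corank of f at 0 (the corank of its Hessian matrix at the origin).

Hessian at 0 has rank 1.

1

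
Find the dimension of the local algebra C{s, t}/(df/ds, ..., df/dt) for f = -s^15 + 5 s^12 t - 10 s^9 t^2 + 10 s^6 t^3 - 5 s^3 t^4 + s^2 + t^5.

The Hessian of f at 0 has rank 1. Corank 1: A-series; mu = 4 gives A_4.

4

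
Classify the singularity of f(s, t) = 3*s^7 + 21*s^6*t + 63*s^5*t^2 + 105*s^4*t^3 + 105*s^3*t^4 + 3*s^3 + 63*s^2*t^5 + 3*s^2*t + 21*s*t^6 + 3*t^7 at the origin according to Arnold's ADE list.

The Hessian of f at 0 has rank 0. Corank 2; j^3 = 3*s^2*(s + t) has shape L^2 M (L != M), so D-series; mu = 8 gives D_8.

D_8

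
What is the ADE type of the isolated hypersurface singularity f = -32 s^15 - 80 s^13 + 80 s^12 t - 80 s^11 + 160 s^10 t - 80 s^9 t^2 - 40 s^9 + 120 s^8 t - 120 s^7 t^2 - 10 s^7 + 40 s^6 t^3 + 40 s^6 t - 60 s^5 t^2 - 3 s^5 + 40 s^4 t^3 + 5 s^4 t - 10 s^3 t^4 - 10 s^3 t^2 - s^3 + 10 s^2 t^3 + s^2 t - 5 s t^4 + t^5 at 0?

The Hessian of f at 0 has rank 0. Corank 2; j^3 = -s^2*(s - t) has shape L^2 M (L != M), so D-series; mu = 6 gives D_6.

D_6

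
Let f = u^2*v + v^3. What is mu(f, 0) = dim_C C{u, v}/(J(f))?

The Hessian of f at 0 is [[0, 0], [0, 0]] with rank 0, so corank 2. A Groebner basis of the Jacobian ideal J(f) in C{u,v} is {v^3, u^2 + 3*v^2, u*v}; counting standard monomials gives mu = 4. Corank 2; j^3 = v*(u^2 + v^2) splits into three distinct lines over C (the quadratic factor has nonzero discriminant), so D_4.

4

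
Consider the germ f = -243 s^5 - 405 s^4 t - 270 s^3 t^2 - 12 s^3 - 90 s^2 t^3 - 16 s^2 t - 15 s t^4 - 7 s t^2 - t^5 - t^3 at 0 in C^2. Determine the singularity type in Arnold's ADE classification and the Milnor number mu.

Type D6, Milnor number mu = 6.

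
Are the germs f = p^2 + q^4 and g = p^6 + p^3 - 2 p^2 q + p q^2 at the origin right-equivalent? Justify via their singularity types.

The Hessian of f at 0 is [[2, 0], [0, 0]] with rank 1, so corank 1. A Groebner basis of the Jacobian ideal J(f) in C{p,q} is {q^3, p}; counting standard monomials gives mu = 3. Corank 1: A-series; mu = 3 gives A_3. The Hessian of g at 0 is [[0, 0], [0, 0]] with rank 0, so corank 2. A Groebner basis of the Jacobian ideal J(g) in C{p,q} is {-p*q/6 + q^5 + q^2/6, p*q^2 - q^3, p^2 - p*q}; counting standard monomials gives mu = 7. Corank 2; j^3 = p*(p - q)^2 has shape L^2 M (L != M), so D-series; mu = 7 gives D_7. f is A_3 but g is D_7, hence not right-equivalent.

No.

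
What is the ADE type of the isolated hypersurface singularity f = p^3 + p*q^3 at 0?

E7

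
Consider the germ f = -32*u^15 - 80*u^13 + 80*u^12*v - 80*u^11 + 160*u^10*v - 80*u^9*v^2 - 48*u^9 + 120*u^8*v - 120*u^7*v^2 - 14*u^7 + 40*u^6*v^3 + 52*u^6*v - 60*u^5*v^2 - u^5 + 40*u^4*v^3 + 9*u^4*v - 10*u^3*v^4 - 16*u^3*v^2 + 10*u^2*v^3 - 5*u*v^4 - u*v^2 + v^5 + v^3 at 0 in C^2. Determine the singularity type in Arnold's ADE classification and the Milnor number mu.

Type D6, Milnor number mu = 6.

The Hessian of f at 0 has rank 0. Corank 2; j^3 = -v^2*(u - v) has shape L^2 M (L != M), so D-series; mu = 6 gives D_6.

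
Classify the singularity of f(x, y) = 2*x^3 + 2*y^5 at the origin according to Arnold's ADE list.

The Hessian of f at 0 has rank 0. Corank 2; j^3 = 2*x^3 is a perfect cube, so E-series; the 5-jet and mu = 8 give E_8.

E8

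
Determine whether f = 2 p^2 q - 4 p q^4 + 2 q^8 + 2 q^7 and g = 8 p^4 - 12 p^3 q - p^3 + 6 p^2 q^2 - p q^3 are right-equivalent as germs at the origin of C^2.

The Hessian of f at 0 is [[0, 0], [0, 0]] with rank 0, so corank 2. A Groebner basis of the Jacobian ideal J(f) in C{p,q} is {p^2*q^2, -8*p^2*q - p^2 + p*q^3, -p*q + q^4, p^3}; counting standard monomials gives mu = 9. Corank 2; j^3 = 2*p^2*q has shape L^2 M (L != M), so D-series; mu = 9 gives D_9. The Hessian of g at 0 is [[0, 0], [0, 0]] with rank 0, so corank 2. A Groebner basis of the Jacobian ideal J(g) in C{p,q} is {3*p^2/4 + q^4 + q^3/4, p^3, p^2*q - p^2/4 - q^3/12, -p^2 + p*q^2 - q^3/3}; counting standard monomials gives mu = 7. Corank 2; j^3 = -p^3 is a perfect cube, so E-series; the 4-jet and mu = 7 give E_7. f is D_9 but g is E_7, hence not right-equivalent.

No.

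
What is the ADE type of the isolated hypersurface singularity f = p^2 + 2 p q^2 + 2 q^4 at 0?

A_3

The Hessian of f at 0 is [[2, 0], [0, 0]] with rank 1, so corank 1. A Groebner basis of the Jacobian ideal J(f) in C{p,q} is {p^2, p*q, p + q^2}; counting standard monomials gives mu = 3. Corank 1: A-series; mu = 3 gives A_3.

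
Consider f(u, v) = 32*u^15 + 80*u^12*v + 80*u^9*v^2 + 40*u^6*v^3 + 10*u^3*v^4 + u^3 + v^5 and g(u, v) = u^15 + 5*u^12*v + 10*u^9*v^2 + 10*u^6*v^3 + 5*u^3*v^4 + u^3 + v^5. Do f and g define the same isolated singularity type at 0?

Yes.

The Hessian of f at 0 has rank 0. Corank 2; j^3 = u^3 is a perfect cube, so E-series; the 5-jet and mu = 8 give E_8. The Hessian of g at 0 has rank 0. Corank 2; j^3 = u^3 is a perfect cube, so E-series; the 5-jet and mu = 8 give E_8. Both have type E_8, hence right-equivalent.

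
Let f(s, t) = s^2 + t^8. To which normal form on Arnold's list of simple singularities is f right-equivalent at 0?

A_7

The Hessian of f at 0 has rank 1. Corank 1: A-series; mu = 7 gives A_7.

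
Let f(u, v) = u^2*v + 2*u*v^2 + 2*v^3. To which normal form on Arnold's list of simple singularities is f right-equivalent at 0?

D_4

The Hessian of f at 0 is [[0, 0], [0, 0]] with rank 0, so corank 2. A Groebner basis of the Jacobian ideal J(f) in C{u,v} is {v^3, u^2 + 2*v^2, u*v + v^2}; counting standard monomials gives mu = 4. Corank 2; j^3 = v*(u^2 + 2*u*v + 2*v^2) splits into three distinct lines over C (the quadratic factor has nonzero discriminant), so D_4.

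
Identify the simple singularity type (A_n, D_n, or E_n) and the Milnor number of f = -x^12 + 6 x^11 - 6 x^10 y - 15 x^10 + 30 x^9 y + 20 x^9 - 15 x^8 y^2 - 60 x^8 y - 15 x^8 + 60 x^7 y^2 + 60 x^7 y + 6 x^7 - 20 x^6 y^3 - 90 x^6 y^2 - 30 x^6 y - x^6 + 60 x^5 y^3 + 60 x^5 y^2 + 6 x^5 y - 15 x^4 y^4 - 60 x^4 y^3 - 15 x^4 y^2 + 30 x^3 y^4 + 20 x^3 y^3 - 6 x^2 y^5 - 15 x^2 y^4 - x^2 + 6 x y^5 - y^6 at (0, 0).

The Hessian of f at 0 has rank 1. Corank 1: A-series; mu = 5 gives A_5.

Type A_5, Milnor number mu = 5.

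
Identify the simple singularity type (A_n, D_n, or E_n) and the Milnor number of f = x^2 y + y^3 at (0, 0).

The Hessian of f at 0 has rank 0. Corank 2; j^3 = y*(x^2 + y^2) splits into three distinct lines over C (the quadratic factor has nonzero discriminant), so D_4.

Type D_{4}, Milnor number mu = 4.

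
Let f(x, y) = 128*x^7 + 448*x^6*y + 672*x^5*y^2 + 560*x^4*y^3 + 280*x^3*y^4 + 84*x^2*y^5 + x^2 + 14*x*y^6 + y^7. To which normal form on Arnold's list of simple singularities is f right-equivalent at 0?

A_{6}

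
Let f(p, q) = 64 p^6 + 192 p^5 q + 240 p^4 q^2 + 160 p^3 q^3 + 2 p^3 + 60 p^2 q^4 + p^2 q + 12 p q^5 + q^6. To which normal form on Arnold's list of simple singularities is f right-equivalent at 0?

D_7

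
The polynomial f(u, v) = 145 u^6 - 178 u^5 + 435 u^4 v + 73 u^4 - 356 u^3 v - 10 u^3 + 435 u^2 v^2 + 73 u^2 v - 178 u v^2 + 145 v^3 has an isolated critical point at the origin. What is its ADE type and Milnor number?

Type D4, Milnor number mu = 4.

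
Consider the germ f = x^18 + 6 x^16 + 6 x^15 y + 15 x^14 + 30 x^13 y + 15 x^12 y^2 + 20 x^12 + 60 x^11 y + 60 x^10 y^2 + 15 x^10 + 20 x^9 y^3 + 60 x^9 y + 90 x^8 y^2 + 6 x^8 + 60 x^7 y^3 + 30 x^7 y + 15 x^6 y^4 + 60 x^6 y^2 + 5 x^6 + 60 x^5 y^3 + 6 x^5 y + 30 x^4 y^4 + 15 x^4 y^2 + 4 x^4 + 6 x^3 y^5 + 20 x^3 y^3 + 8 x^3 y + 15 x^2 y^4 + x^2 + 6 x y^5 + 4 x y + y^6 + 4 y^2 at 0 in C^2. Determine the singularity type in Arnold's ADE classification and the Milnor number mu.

Type A_5, Milnor number mu = 5.

The Hessian of f at 0 has rank 1. Corank 1: A-series; mu = 5 gives A_5.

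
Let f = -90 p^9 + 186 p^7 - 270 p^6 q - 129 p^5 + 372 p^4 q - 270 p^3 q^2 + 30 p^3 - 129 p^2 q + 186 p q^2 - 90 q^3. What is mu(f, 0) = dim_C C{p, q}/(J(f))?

The Hessian of f at 0 has rank 0. Corank 2; j^3 = 3*(2*p - 3*q)*(5*p^2 - 14*p*q + 10*q^2) splits into three distinct lines over C (the quadratic factor has nonzero discriminant), so D_4.

4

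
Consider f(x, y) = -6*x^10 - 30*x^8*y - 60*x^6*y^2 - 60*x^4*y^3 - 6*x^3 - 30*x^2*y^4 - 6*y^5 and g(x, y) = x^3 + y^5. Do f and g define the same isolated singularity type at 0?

The Hessian of f at 0 is [[0, 0], [0, 0]] with rank 0, so corank 2. A Groebner basis of the Jacobian ideal J(f) in C{x,y} is {y^4, x^2}; counting standard monomials gives mu = 8. Corank 2; j^3 = -6*x^3 is a perfect cube, so E-series; the 5-jet and mu = 8 give E_8. The Hessian of g at 0 is [[0, 0], [0, 0]] with rank 0, so corank 2. A Groebner basis of the Jacobian ideal J(g) in C{x,y} is {y^4, x^2}; counting standard monomials gives mu = 8. Corank 2; j^3 = x^3 is a perfect cube, so E-series; the 5-jet and mu = 8 give E_8. Both have type E_8, hence right-equivalent.

Yes.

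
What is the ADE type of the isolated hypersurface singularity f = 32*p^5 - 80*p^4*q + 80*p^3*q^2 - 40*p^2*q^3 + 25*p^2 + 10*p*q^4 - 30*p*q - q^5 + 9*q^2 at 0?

The Hessian of f at 0 has rank 1. Corank 1: A-series; mu = 4 gives A_4.

A_4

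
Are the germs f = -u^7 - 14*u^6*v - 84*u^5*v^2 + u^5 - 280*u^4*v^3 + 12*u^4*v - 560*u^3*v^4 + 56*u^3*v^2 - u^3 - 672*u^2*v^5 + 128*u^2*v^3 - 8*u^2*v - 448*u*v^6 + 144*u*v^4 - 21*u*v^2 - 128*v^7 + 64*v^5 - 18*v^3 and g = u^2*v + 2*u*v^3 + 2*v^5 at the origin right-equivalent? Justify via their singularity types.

The Hessian of f at 0 is [[0, 0], [0, 0]] with rank 0, so corank 2. A Groebner basis of the Jacobian ideal J(f) in C{u,v} is {u*v/6 + v^4 + v^2/2, u*v^2 + 3*v^3, u^2 + 31*u*v/6 + 13*v^2/2}; counting standard monomials gives mu = 6. Corank 2; j^3 = -(u + 2*v)*(u + 3*v)^2 has shape L^2 M (L != M), so D-series; mu = 6 gives D_6. The Hessian of g at 0 is [[0, 0], [0, 0]] with rank 0, so corank 2. A Groebner basis of the Jacobian ideal J(g) in C{u,v} is {u^3, u^2*v, -u^2/4 + u*v^2, u*v + v^3}; counting standard monomials gives mu = 6. Corank 2; j^3 = u^2*v has shape L^2 M (L != M), so D-series; mu = 6 gives D_6. Both have type D_6, hence right-equivalent.

Yes.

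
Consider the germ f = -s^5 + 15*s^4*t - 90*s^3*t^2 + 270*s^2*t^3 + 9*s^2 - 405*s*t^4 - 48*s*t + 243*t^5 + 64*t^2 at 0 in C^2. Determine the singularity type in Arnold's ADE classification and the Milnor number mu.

Type A_{4}, Milnor number mu = 4.

The Hessian of f at 0 is [[18, -48], [-48, 128]] with rank 1, so corank 1. A Groebner basis of the Jacobian ideal J(f) in C{s,t} is {t^4, s - 8*t/3}; counting standard monomials gives mu = 4. Corank 1: A-series; mu = 4 gives A_4.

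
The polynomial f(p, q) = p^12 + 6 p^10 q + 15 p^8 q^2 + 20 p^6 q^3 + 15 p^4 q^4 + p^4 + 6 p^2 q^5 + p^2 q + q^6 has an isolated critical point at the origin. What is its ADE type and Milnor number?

The Hessian of f at 0 is [[0, 0], [0, 0]] with rank 0, so corank 2. A Groebner basis of the Jacobian ideal J(f) in C{p,q} is {p^2/6 + q^5, p^3, p*q}; counting standard monomials gives mu = 7. Corank 2; j^3 = p^2*q has shape L^2 M (L != M), so D-series; mu = 7 gives D_7.

Type D_7, Milnor number mu = 7.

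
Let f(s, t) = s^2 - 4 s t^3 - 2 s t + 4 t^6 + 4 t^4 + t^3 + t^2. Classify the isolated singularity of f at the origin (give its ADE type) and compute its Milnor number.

Type A2, Milnor number mu = 2.

The Hessian of f at 0 has rank 1. Corank 1: A-series; mu = 2 gives A_2.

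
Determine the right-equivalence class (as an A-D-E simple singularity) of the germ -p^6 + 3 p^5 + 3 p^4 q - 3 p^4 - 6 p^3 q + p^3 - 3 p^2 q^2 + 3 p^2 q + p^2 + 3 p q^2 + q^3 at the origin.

The Hessian of f at 0 is [[2, 0], [0, 0]] with rank 1, so corank 1. A Groebner basis of the Jacobian ideal J(f) in C{p,q} is {q^2, p}; counting standard monomials gives mu = 2. Corank 1: A-series; mu = 2 gives A_2.

A_{2}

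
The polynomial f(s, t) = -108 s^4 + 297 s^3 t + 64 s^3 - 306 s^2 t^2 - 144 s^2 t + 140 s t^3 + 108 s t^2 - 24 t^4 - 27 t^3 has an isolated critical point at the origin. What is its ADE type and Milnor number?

Type E7, Milnor number mu = 7.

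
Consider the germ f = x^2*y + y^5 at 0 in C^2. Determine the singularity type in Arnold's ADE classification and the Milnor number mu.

Type D6, Milnor number mu = 6.

The Hessian of f at 0 is [[0, 0], [0, 0]] with rank 0, so corank 2. A Groebner basis of the Jacobian ideal J(f) in C{x,y} is {x^2/5 + y^4, x^3, x*y}; counting standard monomials gives mu = 6. Corank 2; j^3 = x^2*y has shape L^2 M (L != M), so D-series; mu = 6 gives D_6.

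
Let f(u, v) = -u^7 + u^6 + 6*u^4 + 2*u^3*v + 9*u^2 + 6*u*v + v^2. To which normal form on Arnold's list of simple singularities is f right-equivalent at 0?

The Hessian of f at 0 has rank 1. Corank 1: A-series; mu = 6 gives A_6.

A_{6}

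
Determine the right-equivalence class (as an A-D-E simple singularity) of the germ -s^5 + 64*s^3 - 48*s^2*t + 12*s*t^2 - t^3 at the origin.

E8

The Hessian of f at 0 has rank 0. Corank 2; j^3 = (4*s - t)^3 is a perfect cube, so E-series; the 5-jet and mu = 8 give E_8.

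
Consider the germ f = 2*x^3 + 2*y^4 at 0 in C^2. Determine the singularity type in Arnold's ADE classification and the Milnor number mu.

Type E_{6}, Milnor number mu = 6.

The Hessian of f at 0 is [[0, 0], [0, 0]] with rank 0, so corank 2. A Groebner basis of the Jacobian ideal J(f) in C{x,y} is {y^3, x^2}; counting standard monomials gives mu = 6. Corank 2; j^3 = 2*x^3 is a perfect cube, so E-series; the 4-jet and mu = 6 give E_6.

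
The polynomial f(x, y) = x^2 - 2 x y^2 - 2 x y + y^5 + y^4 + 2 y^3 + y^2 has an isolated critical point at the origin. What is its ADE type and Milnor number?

Type A_4, Milnor number mu = 4.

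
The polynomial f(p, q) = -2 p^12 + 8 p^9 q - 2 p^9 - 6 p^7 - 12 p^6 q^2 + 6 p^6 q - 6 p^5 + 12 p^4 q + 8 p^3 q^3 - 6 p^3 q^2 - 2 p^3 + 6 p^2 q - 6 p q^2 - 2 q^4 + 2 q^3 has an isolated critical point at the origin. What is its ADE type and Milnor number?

Type E_6, Milnor number mu = 6.

The Hessian of f at 0 has rank 0. Corank 2; j^3 = -2*(p - q)^3 is a perfect cube, so E-series; the 4-jet and mu = 6 give E_6.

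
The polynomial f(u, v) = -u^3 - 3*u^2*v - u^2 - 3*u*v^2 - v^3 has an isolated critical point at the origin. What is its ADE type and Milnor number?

Type A_2, Milnor number mu = 2.

The Hessian of f at 0 is [[-2, 0], [0, 0]] with rank 1, so corank 1. A Groebner basis of the Jacobian ideal J(f) in C{u,v} is {v^2, u}; counting standard monomials gives mu = 2. Corank 1: A-series; mu = 2 gives A_2.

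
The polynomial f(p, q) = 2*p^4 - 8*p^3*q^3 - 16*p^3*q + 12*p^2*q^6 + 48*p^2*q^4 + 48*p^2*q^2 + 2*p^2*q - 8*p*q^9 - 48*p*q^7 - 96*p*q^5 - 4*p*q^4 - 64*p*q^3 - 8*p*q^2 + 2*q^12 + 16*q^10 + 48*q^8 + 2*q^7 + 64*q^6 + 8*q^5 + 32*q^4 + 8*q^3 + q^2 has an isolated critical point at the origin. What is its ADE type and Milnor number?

Type A3, Milnor number mu = 3.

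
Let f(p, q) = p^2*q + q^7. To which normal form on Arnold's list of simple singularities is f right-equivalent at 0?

D8

The Hessian of f at 0 has rank 0. Corank 2; j^3 = p^2*q has shape L^2 M (L != M), so D-series; mu = 8 gives D_8.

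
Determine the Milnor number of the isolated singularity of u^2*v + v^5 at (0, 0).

6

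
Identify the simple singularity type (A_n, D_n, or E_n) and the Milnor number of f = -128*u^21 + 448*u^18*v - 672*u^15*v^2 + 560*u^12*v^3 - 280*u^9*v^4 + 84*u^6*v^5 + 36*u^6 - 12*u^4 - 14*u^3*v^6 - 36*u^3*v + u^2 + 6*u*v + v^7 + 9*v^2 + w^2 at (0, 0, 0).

Type A_{6}, Milnor number mu = 6.

The Hessian of f at 0 is [[2, 6, 0], [6, 18, 0], [0, 0, 2]] with rank 2, so corank 1. A Groebner basis of the Jacobian ideal J(f) in C{u,v,w} is {u*v/162 + v^4 + v^2/54, u*v^2 - u/162 + 2*v^3 - v/54, u^2 + 6*u*v + 9*v^2, w}; counting standard monomials gives mu = 6. Corank 1: A-series; mu = 6 gives A_6.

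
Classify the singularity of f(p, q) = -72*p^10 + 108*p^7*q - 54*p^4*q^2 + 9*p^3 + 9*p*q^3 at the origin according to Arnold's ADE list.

E_7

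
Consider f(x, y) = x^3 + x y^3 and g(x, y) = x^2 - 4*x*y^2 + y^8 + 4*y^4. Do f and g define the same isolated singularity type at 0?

The Hessian of f at 0 has rank 0. Corank 2; j^3 = x^3 is a perfect cube, so E-series; the 4-jet and mu = 7 give E_7. The Hessian of g at 0 has rank 1. Corank 1: A-series; mu = 7 gives A_7. f is E_7 but g is A_7, hence not right-equivalent.

No.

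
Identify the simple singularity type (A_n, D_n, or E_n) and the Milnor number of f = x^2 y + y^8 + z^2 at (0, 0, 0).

Type D_{9}, Milnor number mu = 9.

The Hessian of f at 0 is [[0, 0, 0], [0, 0, 0], [0, 0, 2]] with rank 1, so corank 2. A Groebner basis of the Jacobian ideal J(f) in C{x,y,z} is {x^2/8 + y^7, x^3, x*y, z}; counting standard monomials gives mu = 9. Corank 2; j^3 = x^2*y has shape L^2 M (L != M), so D-series; mu = 9 gives D_9.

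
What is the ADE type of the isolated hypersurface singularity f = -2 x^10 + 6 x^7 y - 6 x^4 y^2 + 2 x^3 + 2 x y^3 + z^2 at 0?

E7

The Hessian of f at 0 is [[0, 0, 0], [0, 0, 0], [0, 0, 2]] with rank 1, so corank 2. A Groebner basis of the Jacobian ideal J(f) in C{x,y,z} is {x^3, x*y^2, 3*x^2 + y^3, z}; counting standard monomials gives mu = 7. Corank 2; j^3 = 2*x^3 is a perfect cube, so E-series; the 4-jet and mu = 7 give E_7.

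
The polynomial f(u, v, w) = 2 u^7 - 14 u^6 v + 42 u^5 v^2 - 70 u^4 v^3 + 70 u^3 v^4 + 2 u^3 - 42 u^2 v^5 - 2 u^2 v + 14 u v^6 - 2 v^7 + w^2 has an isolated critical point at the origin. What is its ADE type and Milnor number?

The Hessian of f at 0 is [[0, 0, 0], [0, 0, 0], [0, 0, 2]] with rank 1, so corank 2. A Groebner basis of the Jacobian ideal J(f) in C{u,v,w} is {u*v/7 + v^6, u*v^2, u^2 - u*v, w}; counting standard monomials gives mu = 8. Corank 2; j^3 = 2*u^2*(u - v) has shape L^2 M (L != M), so D-series; mu = 8 gives D_8.

Type D_8, Milnor number mu = 8.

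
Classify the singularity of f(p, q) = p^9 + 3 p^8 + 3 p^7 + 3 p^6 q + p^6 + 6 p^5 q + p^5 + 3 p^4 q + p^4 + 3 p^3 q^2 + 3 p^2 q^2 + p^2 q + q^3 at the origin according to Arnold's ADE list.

The Hessian of f at 0 is [[0, 0], [0, 0]] with rank 0, so corank 2. A Groebner basis of the Jacobian ideal J(f) in C{p,q} is {q^3, p^2 + 3*q^2, p*q}; counting standard monomials gives mu = 4. Corank 2; j^3 = q*(p^2 + q^2) splits into three distinct lines over C (the quadratic factor has nonzero discriminant), so D_4.

D_{4}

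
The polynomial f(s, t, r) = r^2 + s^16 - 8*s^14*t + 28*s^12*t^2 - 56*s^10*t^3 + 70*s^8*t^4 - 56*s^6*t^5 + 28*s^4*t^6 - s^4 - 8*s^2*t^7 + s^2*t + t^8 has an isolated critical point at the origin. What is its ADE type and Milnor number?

Type D_9, Milnor number mu = 9.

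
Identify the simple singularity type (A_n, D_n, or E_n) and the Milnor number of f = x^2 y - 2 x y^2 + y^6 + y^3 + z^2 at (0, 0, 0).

Type D_{7}, Milnor number mu = 7.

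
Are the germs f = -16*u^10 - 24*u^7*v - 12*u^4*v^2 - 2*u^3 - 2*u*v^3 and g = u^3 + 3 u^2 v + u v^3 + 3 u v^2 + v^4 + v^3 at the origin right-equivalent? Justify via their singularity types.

Yes.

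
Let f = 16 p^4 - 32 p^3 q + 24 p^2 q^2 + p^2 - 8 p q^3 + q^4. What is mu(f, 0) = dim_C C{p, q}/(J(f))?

3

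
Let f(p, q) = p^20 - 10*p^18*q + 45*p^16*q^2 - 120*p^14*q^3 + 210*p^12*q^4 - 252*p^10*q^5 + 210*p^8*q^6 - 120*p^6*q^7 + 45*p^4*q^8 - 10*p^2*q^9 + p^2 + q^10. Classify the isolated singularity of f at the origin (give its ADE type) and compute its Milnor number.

The Hessian of f at 0 is [[2, 0], [0, 0]] with rank 1, so corank 1. A Groebner basis of the Jacobian ideal J(f) in C{p,q} is {q^9, p}; counting standard monomials gives mu = 9. Corank 1: A-series; mu = 9 gives A_9.

Type A9, Milnor number mu = 9.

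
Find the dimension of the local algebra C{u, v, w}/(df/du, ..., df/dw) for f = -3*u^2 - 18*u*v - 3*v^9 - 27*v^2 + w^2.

8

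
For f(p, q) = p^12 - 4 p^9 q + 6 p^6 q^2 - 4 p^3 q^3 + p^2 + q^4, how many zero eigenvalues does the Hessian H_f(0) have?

1

Hessian at 0 has rank 1.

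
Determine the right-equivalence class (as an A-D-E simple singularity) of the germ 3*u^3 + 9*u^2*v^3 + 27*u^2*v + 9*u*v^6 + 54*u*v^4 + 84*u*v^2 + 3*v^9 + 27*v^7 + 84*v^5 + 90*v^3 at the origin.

D4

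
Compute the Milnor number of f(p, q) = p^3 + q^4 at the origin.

6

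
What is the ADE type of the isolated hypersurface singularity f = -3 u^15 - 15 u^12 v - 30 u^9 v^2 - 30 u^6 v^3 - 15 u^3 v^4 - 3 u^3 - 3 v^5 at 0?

E_8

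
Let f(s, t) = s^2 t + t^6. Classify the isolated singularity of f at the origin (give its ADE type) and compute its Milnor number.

The Hessian of f at 0 is [[0, 0], [0, 0]] with rank 0, so corank 2. A Groebner basis of the Jacobian ideal J(f) in C{s,t} is {s^2/6 + t^5, s^3, s*t}; counting standard monomials gives mu = 7. Corank 2; j^3 = s^2*t has shape L^2 M (L != M), so D-series; mu = 7 gives D_7.

Type D_{7}, Milnor number mu = 7.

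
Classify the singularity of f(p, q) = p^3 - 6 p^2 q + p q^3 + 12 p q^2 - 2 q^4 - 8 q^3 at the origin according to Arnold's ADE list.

E_{7}

The Hessian of f at 0 has rank 0. Corank 2; j^3 = (p - 2*q)^3 is a perfect cube, so E-series; the 4-jet and mu = 7 give E_7.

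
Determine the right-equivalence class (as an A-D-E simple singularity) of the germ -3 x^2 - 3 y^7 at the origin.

A_{6}

The Hessian of f at 0 is [[-6, 0], [0, 0]] with rank 1, so corank 1. A Groebner basis of the Jacobian ideal J(f) in C{x,y} is {y^6, x}; counting standard monomials gives mu = 6. Corank 1: A-series; mu = 6 gives A_6.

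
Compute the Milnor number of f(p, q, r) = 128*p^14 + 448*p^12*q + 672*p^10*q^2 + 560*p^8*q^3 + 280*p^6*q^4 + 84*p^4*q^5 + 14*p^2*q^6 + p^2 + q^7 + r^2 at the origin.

The Hessian of f at 0 has rank 2. Corank 1: A-series; mu = 6 gives A_6.

6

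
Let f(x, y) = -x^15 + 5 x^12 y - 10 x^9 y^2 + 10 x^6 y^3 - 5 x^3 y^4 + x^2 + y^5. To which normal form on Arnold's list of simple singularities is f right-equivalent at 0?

A4

The Hessian of f at 0 has rank 1. Corank 1: A-series; mu = 4 gives A_4.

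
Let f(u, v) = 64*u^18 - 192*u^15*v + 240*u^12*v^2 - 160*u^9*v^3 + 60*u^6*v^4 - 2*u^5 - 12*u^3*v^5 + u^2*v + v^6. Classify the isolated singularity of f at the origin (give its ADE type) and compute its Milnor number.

Type D7, Milnor number mu = 7.

The Hessian of f at 0 has rank 0. Corank 2; j^3 = u^2*v has shape L^2 M (L != M), so D-series; mu = 7 gives D_7.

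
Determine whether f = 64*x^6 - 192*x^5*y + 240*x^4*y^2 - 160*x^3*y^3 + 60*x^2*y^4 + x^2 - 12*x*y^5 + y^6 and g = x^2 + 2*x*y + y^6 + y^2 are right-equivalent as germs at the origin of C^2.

The Hessian of f at 0 has rank 1. Corank 1: A-series; mu = 5 gives A_5. The Hessian of g at 0 has rank 1. Corank 1: A-series; mu = 5 gives A_5. Both have type A_5, hence right-equivalent.

Yes.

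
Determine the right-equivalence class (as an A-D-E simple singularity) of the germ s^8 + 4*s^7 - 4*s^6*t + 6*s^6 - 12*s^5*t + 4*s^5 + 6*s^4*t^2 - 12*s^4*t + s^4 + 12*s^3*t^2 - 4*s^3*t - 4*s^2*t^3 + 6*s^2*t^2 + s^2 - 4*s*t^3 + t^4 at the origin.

The Hessian of f at 0 has rank 1. Corank 1: A-series; mu = 3 gives A_3.

A_3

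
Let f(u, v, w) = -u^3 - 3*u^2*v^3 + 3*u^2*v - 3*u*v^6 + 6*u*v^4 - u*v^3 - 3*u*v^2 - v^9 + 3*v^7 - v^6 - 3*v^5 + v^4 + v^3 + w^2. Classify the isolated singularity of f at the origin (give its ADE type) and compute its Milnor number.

The Hessian of f at 0 has rank 1. Corank 2; j^3 = -(u - v)^3 is a perfect cube, so E-series; the 4-jet and mu = 7 give E_7.

Type E_{7}, Milnor number mu = 7.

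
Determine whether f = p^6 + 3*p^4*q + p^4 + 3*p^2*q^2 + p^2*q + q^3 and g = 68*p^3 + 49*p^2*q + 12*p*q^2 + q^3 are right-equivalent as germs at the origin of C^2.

The Hessian of f at 0 is [[0, 0], [0, 0]] with rank 0, so corank 2. A Groebner basis of the Jacobian ideal J(f) in C{p,q} is {q^3, p^2 + 3*q^2, p*q}; counting standard monomials gives mu = 4. Corank 2; j^3 = q*(p^2 + q^2) splits into three distinct lines over C (the quadratic factor has nonzero discriminant), so D_4. The Hessian of g at 0 is [[0, 0], [0, 0]] with rank 0, so corank 2. A Groebner basis of the Jacobian ideal J(g) in C{p,q} is {q^3, p^2 - 3*q^2/47, p*q + 12*q^2/47}; counting standard monomials gives mu = 4. Corank 2; j^3 = (4*p + q)*(17*p^2 + 8*p*q + q^2) splits into three distinct lines over C (the quadratic factor has nonzero discriminant), so D_4. Both have type D_4, hence right-equivalent.

Yes.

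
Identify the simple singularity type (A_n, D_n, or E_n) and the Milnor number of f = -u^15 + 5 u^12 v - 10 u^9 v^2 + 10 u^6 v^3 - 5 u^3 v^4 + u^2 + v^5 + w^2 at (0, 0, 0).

Type A_4, Milnor number mu = 4.

The Hessian of f at 0 is [[2, 0, 0], [0, 0, 0], [0, 0, 2]] with rank 2, so corank 1. A Groebner basis of the Jacobian ideal J(f) in C{u,v,w} is {v^4, u, w}; counting standard monomials gives mu = 4. Corank 1: A-series; mu = 4 gives A_4.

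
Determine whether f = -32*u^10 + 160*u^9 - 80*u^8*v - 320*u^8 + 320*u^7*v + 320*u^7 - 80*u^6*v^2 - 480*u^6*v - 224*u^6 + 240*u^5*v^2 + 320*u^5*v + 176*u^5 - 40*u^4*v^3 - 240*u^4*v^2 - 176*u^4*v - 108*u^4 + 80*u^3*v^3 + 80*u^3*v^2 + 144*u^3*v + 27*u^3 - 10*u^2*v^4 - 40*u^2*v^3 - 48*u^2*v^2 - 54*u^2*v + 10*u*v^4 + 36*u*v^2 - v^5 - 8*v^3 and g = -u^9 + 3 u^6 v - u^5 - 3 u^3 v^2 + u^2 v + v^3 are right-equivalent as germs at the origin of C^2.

The Hessian of f at 0 is [[0, 0], [0, 0]] with rank 0, so corank 2. A Groebner basis of the Jacobian ideal J(f) in C{u,v} is {729*u^2/512 + u*v^3 - 27*u*v^2/16 - 243*u*v/128 + 9*v^3/8 + 81*v^2/128, 729*u^2/320 - 27*u*v^2/10 - 243*u*v/80 + v^4 + 9*v^3/5 + 81*v^2/80, u^3 - 9*u^2/40 - 16*u*v^2/15 + 3*u*v/10 + 56*v^3/135 - v^2/10, u^2*v - 9*u^2/80 - 6*u*v^2/5 + 3*u*v/20 + 16*v^3/45 - v^2/20}; counting standard monomials gives mu = 8. Corank 2; j^3 = (3*u - 2*v)^3 is a perfect cube, so E-series; the 5-jet and mu = 8 give E_8. The Hessian of g at 0 is [[0, 0], [0, 0]] with rank 0, so corank 2. A Groebner basis of the Jacobian ideal J(g) in C{u,v} is {v^3, u^2 + 3*v^2, u*v}; counting standard monomials gives mu = 4. Corank 2; j^3 = v*(u^2 + v^2) splits into three distinct lines over C (the quadratic factor has nonzero discriminant), so D_4. f is E_8 but g is D_4, hence not right-equivalent.

No.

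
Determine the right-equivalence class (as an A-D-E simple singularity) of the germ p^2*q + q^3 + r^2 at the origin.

D4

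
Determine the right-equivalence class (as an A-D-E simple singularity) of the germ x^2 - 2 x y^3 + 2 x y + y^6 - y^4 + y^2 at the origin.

The Hessian of f at 0 has rank 1. Corank 1: A-series; mu = 3 gives A_3.

A_{3}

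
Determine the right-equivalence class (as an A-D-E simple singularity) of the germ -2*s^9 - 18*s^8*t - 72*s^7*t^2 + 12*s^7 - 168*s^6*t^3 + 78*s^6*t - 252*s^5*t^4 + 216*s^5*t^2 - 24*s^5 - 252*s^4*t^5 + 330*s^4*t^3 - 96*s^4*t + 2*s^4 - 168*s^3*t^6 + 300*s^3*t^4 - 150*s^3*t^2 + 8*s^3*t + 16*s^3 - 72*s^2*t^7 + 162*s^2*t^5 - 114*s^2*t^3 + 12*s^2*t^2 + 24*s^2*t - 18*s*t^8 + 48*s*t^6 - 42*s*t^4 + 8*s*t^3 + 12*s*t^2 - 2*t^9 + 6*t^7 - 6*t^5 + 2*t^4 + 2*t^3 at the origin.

The Hessian of f at 0 has rank 0. Corank 2; j^3 = 2*(2*s + t)^3 is a perfect cube, so E-series; the 4-jet and mu = 6 give E_6.

E6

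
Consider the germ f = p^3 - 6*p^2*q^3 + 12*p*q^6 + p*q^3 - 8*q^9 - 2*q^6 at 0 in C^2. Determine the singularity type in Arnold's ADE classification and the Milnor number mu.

Type E_{7}, Milnor number mu = 7.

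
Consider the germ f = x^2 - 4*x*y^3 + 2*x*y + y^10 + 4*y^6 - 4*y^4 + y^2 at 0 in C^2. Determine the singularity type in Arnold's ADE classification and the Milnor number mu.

Type A9, Milnor number mu = 9.

The Hessian of f at 0 has rank 1. Corank 1: A-series; mu = 9 gives A_9.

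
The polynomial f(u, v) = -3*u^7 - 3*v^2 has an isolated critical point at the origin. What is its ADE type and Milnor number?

Type A_{6}, Milnor number mu = 6.

The Hessian of f at 0 has rank 1. Corank 1: A-series; mu = 6 gives A_6.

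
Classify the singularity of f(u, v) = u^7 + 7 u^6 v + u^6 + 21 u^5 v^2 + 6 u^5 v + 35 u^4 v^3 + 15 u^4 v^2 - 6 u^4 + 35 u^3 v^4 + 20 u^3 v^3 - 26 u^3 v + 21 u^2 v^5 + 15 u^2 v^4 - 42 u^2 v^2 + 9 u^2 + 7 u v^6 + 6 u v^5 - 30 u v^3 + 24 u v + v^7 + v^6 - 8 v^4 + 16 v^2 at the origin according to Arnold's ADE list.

A6

The Hessian of f at 0 has rank 1. Corank 1: A-series; mu = 6 gives A_6.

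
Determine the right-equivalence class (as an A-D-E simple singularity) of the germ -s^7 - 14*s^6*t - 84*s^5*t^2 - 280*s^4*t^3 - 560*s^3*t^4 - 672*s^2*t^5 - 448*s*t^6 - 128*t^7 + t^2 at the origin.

A_6

The Hessian of f at 0 has rank 1. Corank 1: A-series; mu = 6 gives A_6.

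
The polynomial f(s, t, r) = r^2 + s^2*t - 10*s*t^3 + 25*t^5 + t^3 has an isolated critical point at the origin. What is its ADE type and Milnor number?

Type D4, Milnor number mu = 4.

The Hessian of f at 0 has rank 1. Corank 2; j^3 = t*(s^2 + t^2) splits into three distinct lines over C (the quadratic factor has nonzero discriminant), so D_4.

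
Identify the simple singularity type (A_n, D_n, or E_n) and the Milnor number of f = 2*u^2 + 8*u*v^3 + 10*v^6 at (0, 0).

Type A_5, Milnor number mu = 5.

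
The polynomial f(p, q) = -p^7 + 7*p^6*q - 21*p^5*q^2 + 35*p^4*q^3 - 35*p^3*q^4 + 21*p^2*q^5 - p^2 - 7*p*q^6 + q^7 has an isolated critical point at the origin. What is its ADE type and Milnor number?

Type A_{6}, Milnor number mu = 6.

The Hessian of f at 0 has rank 1. Corank 1: A-series; mu = 6 gives A_6.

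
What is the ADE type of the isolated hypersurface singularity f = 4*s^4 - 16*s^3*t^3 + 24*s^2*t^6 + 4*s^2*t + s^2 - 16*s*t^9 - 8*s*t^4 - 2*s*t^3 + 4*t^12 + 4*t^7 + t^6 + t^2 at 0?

The Hessian of f at 0 has rank 2. Corank 0: nondegenerate Morse point, so A_1.

A_{1}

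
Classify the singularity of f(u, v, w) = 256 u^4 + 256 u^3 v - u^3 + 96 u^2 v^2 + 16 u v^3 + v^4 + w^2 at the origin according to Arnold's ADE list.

The Hessian of f at 0 has rank 1. Corank 2; j^3 = -u^3 is a perfect cube, so E-series; the 4-jet and mu = 6 give E_6.

E_6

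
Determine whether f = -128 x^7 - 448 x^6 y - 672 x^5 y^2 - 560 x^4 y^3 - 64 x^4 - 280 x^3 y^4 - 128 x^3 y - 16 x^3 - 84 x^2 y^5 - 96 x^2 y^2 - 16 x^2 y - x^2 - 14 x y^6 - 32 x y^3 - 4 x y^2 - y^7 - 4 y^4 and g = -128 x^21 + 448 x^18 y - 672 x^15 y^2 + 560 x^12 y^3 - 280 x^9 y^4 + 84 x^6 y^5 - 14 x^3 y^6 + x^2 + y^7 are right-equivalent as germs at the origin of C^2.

Yes.

The Hessian of f at 0 has rank 1. Corank 1: A-series; mu = 6 gives A_6. The Hessian of g at 0 has rank 1. Corank 1: A-series; mu = 6 gives A_6. Both have type A_6, hence right-equivalent.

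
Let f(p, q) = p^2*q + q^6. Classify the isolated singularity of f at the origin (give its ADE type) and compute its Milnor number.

The Hessian of f at 0 is [[0, 0], [0, 0]] with rank 0, so corank 2. A Groebner basis of the Jacobian ideal J(f) in C{p,q} is {p^2/6 + q^5, p^3, p*q}; counting standard monomials gives mu = 7. Corank 2; j^3 = p^2*q has shape L^2 M (L != M), so D-series; mu = 7 gives D_7.

Type D7, Milnor number mu = 7.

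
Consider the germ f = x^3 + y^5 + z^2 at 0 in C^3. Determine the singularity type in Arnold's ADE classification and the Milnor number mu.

Type E_8, Milnor number mu = 8.

The Hessian of f at 0 has rank 1. Corank 2; j^3 = x^3 is a perfect cube, so E-series; the 5-jet and mu = 8 give E_8.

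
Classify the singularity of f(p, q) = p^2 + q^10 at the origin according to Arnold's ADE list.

A9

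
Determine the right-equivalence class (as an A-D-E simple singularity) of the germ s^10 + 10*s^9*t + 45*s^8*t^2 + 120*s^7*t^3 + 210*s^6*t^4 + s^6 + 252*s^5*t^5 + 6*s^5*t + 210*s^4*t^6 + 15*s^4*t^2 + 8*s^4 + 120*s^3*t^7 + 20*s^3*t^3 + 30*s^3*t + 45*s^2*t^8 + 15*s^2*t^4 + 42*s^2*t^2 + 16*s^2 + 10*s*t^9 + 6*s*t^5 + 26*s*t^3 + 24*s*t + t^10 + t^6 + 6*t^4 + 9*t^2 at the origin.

A9

The Hessian of f at 0 has rank 1. Corank 1: A-series; mu = 9 gives A_9.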